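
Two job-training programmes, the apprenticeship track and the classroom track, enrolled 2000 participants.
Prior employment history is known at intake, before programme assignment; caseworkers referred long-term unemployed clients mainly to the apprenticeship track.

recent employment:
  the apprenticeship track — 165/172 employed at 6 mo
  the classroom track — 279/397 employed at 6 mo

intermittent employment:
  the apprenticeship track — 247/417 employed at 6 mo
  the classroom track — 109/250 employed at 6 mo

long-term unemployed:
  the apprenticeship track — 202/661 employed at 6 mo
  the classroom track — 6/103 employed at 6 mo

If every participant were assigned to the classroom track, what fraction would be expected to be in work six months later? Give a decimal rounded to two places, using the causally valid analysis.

Within every prior employment history level the apprenticeship track has the higher rate, yet pooled the classroom track does — Simpson's reversal.
Prior employment history differs across programmes for reasons unrelated to any effect of the programme itself, and it separately predicts the outcome — a classic confounder. We must compare within prior employment history levels.
Standardising the classroom track to the population prior employment history mix: 0.284·279/397 + 0.334·109/250 + 0.382·6/103 = 0.368.

0.37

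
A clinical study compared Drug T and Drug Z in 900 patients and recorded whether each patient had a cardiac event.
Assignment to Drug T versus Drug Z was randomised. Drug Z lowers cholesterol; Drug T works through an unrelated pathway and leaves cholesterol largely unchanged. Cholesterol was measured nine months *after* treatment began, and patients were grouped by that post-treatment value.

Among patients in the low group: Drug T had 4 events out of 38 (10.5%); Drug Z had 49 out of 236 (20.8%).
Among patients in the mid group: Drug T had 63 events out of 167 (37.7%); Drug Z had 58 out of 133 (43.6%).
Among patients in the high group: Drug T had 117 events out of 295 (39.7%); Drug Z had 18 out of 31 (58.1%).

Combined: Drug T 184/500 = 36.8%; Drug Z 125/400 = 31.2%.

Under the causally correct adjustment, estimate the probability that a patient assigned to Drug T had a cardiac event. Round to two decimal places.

The distribution of cholesterol is itself part of what the drug does — it is an intermediate outcome. Holding it fixed would remove that part of the effect; the total effect is the pooled difference.
So P(outcome | do(Drug T)) is just the pooled rate for Drug T: 184/500 = 0.368.

0.37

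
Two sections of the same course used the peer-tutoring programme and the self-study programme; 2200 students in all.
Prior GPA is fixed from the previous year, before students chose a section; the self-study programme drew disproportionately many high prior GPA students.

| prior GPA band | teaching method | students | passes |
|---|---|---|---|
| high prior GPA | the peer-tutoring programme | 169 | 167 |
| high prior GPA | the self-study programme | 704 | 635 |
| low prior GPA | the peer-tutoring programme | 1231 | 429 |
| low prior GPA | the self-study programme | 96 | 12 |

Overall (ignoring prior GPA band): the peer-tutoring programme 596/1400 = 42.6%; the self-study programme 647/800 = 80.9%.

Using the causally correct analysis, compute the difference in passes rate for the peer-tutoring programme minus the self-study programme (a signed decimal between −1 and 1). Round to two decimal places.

the peer-tutoring programme is higher inside every prior GPA band stratum but the self-study programme is higher in aggregate. Whether to stratify depends on how prior GPA band relates to the teaching method.
Since prior GPA band is a pre-existing factor (not a product of the teaching method) and it affects the outcome on its own, it is a confounder. The stratified rates, not the pooled rate, identify the causal effect.
Adjusting over the population distribution of prior GPA band: 0.397·(0.988−0.902) + 0.603·(0.348−0.125) = +0.169.

+0.17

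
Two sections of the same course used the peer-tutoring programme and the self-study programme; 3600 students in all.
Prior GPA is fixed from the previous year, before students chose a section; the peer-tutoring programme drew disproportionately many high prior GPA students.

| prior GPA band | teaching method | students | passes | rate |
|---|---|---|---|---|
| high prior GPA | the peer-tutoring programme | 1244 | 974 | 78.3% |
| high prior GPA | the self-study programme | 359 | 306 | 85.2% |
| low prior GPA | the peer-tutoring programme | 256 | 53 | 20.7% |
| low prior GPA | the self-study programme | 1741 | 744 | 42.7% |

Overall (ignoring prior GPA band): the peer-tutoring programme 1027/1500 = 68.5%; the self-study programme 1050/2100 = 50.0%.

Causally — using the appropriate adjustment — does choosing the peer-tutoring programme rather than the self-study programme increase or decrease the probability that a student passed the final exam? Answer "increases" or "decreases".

Prior GPA band differs across teaching methods for reasons unrelated to any effect of the teaching method itself, and it separately predicts the outcome — a classic confounder. We must compare within prior GPA band levels.
Within each level — high prior GPA: 78.3% vs 85.2%; low prior GPA: 20.7% vs 42.7% — the self-study programme is higher every time.

decreases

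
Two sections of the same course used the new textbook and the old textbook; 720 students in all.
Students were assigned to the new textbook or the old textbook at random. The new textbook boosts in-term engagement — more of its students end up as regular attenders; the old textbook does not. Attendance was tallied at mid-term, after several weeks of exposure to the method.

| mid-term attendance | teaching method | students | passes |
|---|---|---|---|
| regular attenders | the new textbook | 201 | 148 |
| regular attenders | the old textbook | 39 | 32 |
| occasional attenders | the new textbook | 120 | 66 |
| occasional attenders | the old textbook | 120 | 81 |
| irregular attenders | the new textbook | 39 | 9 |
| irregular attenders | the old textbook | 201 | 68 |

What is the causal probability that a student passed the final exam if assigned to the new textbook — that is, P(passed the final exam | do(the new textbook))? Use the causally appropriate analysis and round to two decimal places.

0.62

Within every mid-term attendance level the old textbook has the higher rate, yet pooled the new textbook does — Simpson's reversal.
Mid-term attendance lies on the pathway teaching method → mid-term attendance → outcome, so adjusting for it blocks the indirect effect. For the total causal effect of teaching method, use the unadjusted pooled rates.
So P(outcome | do(the new textbook)) is just the pooled rate for the new textbook: 223/360 = 0.619.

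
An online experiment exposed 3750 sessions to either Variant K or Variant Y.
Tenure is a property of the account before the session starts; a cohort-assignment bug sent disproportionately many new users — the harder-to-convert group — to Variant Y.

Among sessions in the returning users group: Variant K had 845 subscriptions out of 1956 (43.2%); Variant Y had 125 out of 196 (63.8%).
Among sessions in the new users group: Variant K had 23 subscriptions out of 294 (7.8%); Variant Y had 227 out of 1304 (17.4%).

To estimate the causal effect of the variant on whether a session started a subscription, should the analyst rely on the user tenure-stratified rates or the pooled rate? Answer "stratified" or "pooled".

The imbalance in user tenure arose from how sessions were allocated, not from anything the variant did; and user tenure independently affects the outcome. The pooled gap is confounded — condition on user tenure.
Within each level — returning users: 43.2% vs 63.8%; new users: 7.8% vs 17.4% — Variant Y is higher every time.

stratified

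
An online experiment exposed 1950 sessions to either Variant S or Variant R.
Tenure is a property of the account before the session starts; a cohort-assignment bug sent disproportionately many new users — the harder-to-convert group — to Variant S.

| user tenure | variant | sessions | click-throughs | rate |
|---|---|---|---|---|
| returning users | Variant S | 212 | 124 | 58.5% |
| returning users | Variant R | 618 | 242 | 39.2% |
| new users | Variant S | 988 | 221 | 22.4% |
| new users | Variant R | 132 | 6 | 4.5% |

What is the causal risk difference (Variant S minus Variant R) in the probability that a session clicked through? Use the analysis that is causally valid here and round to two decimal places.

+0.18

The user tenure-specific comparison favours Variant S throughout, but the pooled figures favour Variant R. The question is whether to condition on user tenure.
User tenure satisfies the back-door criterion: it is not a descendant of the variant, and it blocks the spurious path from variant to outcome. Adjusting for it (i.e., using the within-user tenure rates) gives the causal effect.
Adjusting over the population distribution of user tenure: 0.426·(0.585−0.392) + 0.574·(0.224−0.045) = +0.185.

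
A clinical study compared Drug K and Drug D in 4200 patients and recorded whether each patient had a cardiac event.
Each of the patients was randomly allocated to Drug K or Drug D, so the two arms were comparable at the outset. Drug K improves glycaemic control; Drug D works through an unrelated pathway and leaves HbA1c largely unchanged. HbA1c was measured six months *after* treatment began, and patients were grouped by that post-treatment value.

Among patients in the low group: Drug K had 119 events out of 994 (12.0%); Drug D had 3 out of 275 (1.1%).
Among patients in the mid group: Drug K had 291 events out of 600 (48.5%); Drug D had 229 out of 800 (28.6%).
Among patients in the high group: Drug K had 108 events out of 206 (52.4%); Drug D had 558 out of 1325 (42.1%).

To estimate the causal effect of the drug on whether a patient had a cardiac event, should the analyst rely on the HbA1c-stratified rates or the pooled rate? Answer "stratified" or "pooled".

Within every HbA1c level Drug D has the lower rate, yet pooled Drug K does — Simpson's reversal.
Because the drug influences HbA1c, HbA1c is a post-treatment mediator, not a confounder. Stratifying on it would bias the estimate; the causal effect is the crude pooled difference.
Pooled: Drug K 28.8% vs Drug D 32.9%; Drug K is lower overall.

pooled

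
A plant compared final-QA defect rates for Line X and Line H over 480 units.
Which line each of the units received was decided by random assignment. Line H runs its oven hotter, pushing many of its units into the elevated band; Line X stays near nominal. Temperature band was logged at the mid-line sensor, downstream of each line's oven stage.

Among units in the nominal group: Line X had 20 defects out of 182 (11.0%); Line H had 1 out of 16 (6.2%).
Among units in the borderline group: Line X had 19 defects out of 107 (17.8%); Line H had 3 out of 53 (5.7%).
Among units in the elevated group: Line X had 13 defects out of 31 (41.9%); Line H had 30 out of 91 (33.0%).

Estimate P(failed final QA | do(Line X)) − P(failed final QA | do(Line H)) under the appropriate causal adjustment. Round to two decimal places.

-0.05

The distribution of in-process temperature band is itself part of what the line does — it is an intermediate outcome. Holding it fixed would remove that part of the effect; the total effect is the pooled difference.
The causal difference is the pooled difference: 0.163 − 0.212 = -0.050.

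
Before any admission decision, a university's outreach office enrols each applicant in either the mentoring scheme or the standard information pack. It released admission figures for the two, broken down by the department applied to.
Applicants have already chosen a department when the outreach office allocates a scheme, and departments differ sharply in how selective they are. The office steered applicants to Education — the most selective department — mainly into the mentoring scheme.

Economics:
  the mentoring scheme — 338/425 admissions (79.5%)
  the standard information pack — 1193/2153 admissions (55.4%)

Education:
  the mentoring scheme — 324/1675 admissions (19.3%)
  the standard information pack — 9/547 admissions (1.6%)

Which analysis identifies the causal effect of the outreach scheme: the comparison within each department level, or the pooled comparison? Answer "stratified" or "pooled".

Here department is a common cause — it drives both which outreach scheme a case falls under and the outcome. The crude comparison mixes populations; the stratum-specific rates are the causally relevant ones.
Within each level — Economics: 79.5% vs 55.4%; Education: 19.3% vs 1.6% — the mentoring scheme is higher every time.

stratified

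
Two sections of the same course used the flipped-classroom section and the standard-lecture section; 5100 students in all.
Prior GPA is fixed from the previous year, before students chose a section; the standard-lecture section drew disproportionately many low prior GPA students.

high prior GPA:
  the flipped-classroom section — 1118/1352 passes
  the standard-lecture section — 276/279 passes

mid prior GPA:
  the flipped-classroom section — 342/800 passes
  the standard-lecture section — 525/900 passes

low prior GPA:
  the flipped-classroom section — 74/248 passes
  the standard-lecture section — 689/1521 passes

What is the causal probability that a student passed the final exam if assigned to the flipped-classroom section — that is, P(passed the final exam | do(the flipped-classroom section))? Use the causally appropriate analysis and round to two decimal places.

Prior GPA band satisfies the back-door criterion: it is not a descendant of the teaching method, and it blocks the spurious path from teaching method to outcome. Adjusting for it (i.e., using the within-prior GPA band rates) gives the causal effect.
Standardising the flipped-classroom section to the population prior GPA band mix: 0.320·1118/1352 + 0.333·342/800 + 0.347·74/248 = 0.510.

0.51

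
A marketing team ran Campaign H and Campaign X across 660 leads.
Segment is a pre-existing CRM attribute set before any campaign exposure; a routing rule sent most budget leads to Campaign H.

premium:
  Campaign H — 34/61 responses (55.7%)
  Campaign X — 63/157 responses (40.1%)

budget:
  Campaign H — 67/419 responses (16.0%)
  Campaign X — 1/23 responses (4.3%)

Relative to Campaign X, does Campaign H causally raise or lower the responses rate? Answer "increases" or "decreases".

increases

Customer segment is set before the campaign has any effect — it is not caused by the campaign — and it independently drives the outcome. That makes it a confounder, so the causal comparison is within customer segment levels.
Within each level — premium: 55.7% vs 40.1%; budget: 16.0% vs 4.3% — Campaign H is higher every time.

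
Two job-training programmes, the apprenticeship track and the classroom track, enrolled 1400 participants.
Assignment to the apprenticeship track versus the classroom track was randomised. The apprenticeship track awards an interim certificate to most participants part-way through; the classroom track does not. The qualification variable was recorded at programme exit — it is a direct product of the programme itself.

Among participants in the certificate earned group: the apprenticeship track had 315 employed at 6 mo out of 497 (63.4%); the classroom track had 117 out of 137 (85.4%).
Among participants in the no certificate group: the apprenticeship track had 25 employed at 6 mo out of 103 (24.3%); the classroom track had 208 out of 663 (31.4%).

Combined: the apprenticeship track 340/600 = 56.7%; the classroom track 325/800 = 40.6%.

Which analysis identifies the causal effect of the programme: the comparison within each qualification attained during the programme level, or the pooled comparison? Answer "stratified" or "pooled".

pooled

the classroom track is higher inside every qualification attained during the programme stratum but the apprenticeship track is higher in aggregate. Whether to stratify depends on how qualification attained during the programme relates to the programme.
Qualification attained during the programme is recorded after the programme and is itself shifted by it — it sits on the causal path from programme to outcome. Conditioning on a mediator would strip out part of the effect we want; the pooled comparison gives the total causal effect.
Pooled: the apprenticeship track 56.7% vs the classroom track 40.6%; the apprenticeship track is higher overall.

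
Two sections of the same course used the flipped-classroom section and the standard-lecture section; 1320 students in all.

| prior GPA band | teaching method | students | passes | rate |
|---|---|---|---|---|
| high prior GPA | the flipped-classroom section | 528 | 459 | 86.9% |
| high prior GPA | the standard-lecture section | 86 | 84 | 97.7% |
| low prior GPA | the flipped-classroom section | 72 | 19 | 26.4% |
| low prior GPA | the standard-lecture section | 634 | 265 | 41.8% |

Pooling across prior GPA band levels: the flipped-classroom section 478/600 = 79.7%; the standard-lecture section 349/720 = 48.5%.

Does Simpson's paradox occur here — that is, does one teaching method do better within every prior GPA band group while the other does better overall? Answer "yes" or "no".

yes

Within each prior GPA band level (high prior GPA 86.9% vs 97.7%; low prior GPA 26.4% vs 41.8%), the standard-lecture section has the higher rate every time. Pooled: 79.7% vs 48.5% — the flipped-classroom section has the higher rate overall. The two comparisons disagree.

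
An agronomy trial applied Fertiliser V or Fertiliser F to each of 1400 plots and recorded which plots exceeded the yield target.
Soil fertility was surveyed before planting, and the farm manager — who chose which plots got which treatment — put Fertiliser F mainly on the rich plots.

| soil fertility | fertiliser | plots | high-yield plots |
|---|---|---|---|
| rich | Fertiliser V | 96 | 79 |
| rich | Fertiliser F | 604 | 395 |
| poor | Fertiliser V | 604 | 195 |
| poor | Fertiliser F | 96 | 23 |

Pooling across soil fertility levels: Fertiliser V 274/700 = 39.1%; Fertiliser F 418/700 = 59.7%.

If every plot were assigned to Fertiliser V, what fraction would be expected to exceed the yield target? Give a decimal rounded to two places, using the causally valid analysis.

0.57

The stratified and pooled comparisons disagree (Fertiliser V wins within each soil fertility; Fertiliser F wins overall), so the answer turns on the causal role of soil fertility.
Since soil fertility is a pre-existing factor (not a product of the fertiliser) and it affects the outcome on its own, it is a confounder. The stratified rates, not the pooled rate, identify the causal effect.
Standardising Fertiliser V to the population soil fertility mix: 0.500·79/96 + 0.500·195/604 = 0.573.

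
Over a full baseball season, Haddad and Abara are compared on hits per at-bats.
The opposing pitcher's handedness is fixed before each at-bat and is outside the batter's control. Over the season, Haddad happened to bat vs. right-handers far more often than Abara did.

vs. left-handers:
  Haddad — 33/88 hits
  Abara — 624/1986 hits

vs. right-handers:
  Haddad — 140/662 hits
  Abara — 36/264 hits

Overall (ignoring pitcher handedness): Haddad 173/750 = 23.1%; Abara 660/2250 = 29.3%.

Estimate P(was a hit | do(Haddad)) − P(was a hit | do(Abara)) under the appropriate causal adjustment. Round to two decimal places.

Since pitcher handedness is a pre-existing factor (not a product of the player) and it affects the outcome on its own, it is a confounder. The stratified rates, not the pooled rate, identify the causal effect.
Adjusting over the population distribution of pitcher handedness: 0.691·(0.375−0.314) + 0.309·(0.211−0.136) = +0.065.

+0.07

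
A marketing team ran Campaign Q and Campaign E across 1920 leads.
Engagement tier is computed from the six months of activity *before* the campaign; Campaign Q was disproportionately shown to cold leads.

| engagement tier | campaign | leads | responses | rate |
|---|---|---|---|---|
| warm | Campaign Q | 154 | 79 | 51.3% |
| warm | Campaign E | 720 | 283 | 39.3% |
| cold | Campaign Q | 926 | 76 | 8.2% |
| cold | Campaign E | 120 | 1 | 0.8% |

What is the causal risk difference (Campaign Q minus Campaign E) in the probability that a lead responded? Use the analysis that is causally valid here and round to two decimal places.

+0.09

The imbalance in engagement tier arose from how leads were allocated, not from anything the campaign did; and engagement tier independently affects the outcome. The pooled gap is confounded — condition on engagement tier.
Adjusting over the population distribution of engagement tier: 0.455·(0.513−0.393) + 0.545·(0.082−0.008) = +0.095.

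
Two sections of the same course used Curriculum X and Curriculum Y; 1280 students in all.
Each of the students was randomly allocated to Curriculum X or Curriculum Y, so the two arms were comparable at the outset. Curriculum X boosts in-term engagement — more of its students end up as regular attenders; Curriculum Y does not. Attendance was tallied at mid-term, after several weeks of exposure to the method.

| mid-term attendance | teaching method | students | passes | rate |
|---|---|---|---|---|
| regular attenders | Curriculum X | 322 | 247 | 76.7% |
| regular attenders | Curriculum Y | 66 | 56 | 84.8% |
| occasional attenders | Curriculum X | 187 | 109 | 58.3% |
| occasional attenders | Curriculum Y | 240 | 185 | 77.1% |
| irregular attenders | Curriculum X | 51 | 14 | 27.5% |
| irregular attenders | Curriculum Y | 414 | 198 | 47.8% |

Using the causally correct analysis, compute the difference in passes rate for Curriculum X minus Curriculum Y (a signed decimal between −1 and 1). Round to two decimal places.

+0.05

Mid-term attendance lies on the pathway teaching method → mid-term attendance → outcome, so adjusting for it blocks the indirect effect. For the total causal effect of teaching method, use the unadjusted pooled rates.
The causal difference is the pooled difference: 0.661 − 0.610 = +0.051.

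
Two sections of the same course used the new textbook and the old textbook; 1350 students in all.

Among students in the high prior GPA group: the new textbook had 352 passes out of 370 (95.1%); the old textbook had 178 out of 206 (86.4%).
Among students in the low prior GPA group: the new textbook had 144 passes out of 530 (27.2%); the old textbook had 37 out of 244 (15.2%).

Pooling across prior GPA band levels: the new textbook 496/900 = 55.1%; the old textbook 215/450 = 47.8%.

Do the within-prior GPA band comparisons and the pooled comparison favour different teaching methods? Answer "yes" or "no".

Within each prior GPA band level (high prior GPA 95.1% vs 86.4%; low prior GPA 27.2% vs 15.2%), the new textbook has the higher rate every time. Pooled: 55.1% vs 47.8% — the new textbook has the higher rate overall. They agree.

no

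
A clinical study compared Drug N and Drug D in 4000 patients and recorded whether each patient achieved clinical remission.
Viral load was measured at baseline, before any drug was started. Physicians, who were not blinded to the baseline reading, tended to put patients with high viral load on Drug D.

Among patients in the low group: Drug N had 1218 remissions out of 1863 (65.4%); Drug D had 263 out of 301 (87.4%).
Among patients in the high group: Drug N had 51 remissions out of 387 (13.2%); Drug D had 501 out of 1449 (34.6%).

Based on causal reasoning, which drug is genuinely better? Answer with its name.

Drug D

Here viral load is a common cause — it drives both which drug a case falls under and the outcome. The crude comparison mixes populations; the stratum-specific rates are the causally relevant ones.
Within each level — low: 65.4% vs 87.4%; high: 13.2% vs 34.6% — Drug D is higher every time.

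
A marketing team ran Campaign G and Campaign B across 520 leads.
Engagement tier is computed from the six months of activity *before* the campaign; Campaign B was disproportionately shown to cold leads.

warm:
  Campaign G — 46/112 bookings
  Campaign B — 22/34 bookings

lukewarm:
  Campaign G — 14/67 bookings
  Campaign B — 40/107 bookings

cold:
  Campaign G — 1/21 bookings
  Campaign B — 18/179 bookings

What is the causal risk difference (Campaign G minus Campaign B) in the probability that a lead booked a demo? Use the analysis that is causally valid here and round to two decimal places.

-0.14

The engagement tier-specific comparison favours Campaign B throughout, but the pooled figures favour Campaign G. The question is whether to condition on engagement tier.
Since engagement tier is a pre-existing factor (not a product of the campaign) and it affects the outcome on its own, it is a confounder. The stratified rates, not the pooled rate, identify the causal effect.
Adjusting over the population distribution of engagement tier: 0.281·(0.411−0.647) + 0.335·(0.209−0.374) + 0.385·(0.048−0.101) = -0.142.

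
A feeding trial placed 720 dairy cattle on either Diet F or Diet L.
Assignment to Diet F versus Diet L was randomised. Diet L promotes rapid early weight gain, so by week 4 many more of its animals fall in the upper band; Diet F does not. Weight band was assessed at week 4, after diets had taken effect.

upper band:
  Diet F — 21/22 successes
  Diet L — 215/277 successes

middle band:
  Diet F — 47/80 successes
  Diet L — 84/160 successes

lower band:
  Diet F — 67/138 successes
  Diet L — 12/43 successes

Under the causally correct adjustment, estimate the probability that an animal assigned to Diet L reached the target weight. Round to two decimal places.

0.65

Because the diet influences week-4 weight band, week-4 weight band is a post-treatment mediator, not a confounder. Stratifying on it would bias the estimate; the causal effect is the crude pooled difference.
So P(outcome | do(Diet L)) is just the pooled rate for Diet L: 311/480 = 0.648.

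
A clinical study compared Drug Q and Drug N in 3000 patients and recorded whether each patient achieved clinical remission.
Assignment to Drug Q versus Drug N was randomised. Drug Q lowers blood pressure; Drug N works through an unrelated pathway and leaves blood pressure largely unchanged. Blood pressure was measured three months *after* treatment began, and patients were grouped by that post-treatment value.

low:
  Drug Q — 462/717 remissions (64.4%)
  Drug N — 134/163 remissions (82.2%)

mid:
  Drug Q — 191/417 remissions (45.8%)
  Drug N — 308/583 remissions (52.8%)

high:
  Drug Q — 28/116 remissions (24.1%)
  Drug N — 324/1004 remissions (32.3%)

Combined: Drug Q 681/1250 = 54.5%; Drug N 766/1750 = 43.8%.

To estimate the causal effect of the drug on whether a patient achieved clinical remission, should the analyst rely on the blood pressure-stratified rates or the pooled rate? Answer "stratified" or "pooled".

pooled

Blood pressure is downstream of the drug. One should not condition on a consequence of treatment, so the overall rates are the right comparison.
Pooled: Drug Q 54.5% vs Drug N 43.8%; Drug Q is higher overall.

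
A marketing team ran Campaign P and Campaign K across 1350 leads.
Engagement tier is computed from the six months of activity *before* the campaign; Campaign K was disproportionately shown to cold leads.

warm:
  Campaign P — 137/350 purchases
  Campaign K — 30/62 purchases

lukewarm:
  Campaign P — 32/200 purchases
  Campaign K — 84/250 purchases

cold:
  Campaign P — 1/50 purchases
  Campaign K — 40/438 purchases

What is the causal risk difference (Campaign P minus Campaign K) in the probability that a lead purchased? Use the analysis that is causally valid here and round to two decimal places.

Here engagement tier is a common cause — it drives both which campaign a case falls under and the outcome. The crude comparison mixes populations; the stratum-specific rates are the causally relevant ones.
Adjusting over the population distribution of engagement tier: 0.305·(0.391−0.484) + 0.333·(0.160−0.336) + 0.361·(0.020−0.091) = -0.113.

-0.11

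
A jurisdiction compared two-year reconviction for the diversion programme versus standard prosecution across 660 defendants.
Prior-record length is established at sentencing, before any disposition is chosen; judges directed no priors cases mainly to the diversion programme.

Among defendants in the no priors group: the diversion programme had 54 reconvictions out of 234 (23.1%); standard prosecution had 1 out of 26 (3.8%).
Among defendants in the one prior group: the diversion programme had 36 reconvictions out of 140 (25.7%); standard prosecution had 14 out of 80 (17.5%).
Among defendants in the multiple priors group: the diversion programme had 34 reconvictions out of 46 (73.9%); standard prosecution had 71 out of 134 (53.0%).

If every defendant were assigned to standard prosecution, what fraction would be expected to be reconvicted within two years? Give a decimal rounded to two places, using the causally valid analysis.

The imbalance in prior-record length arose from how defendants were allocated, not from anything the disposition did; and prior-record length independently affects the outcome. The pooled gap is confounded — condition on prior-record length.
Standardising standard prosecution to the population prior-record length mix: 0.394·1/26 + 0.333·14/80 + 0.273·71/134 = 0.218.

0.22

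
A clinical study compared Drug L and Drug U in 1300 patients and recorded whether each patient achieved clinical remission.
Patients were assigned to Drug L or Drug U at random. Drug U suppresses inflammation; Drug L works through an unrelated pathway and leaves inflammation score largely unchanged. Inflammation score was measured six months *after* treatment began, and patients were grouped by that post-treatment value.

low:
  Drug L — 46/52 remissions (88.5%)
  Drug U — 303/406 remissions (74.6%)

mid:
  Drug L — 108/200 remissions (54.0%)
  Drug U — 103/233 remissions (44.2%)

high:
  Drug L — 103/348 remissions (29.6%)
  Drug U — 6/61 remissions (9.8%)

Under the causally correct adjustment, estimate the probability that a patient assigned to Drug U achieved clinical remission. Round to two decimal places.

Drug L is higher inside every inflammation score stratum but Drug U is higher in aggregate. Whether to stratify depends on how inflammation score relates to the drug.
Inflammation score is downstream of the drug. One should not condition on a consequence of treatment, so the overall rates are the right comparison.
So P(outcome | do(Drug U)) is just the pooled rate for Drug U: 412/700 = 0.589.

0.59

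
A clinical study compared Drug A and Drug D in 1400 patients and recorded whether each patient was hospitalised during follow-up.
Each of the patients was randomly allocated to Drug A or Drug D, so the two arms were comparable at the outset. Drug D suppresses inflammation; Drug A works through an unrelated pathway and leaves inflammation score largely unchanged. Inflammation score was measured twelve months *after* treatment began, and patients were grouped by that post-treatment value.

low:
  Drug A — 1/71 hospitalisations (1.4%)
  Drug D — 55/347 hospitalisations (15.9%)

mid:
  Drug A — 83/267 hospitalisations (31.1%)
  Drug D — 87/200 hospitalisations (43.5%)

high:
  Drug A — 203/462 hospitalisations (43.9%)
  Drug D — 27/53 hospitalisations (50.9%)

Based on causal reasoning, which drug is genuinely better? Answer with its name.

The distribution of inflammation score is itself part of what the drug does — it is an intermediate outcome. Holding it fixed would remove that part of the effect; the total effect is the pooled difference.
Pooled: Drug A 35.9% vs Drug D 28.2%; Drug D is lower overall.

Drug D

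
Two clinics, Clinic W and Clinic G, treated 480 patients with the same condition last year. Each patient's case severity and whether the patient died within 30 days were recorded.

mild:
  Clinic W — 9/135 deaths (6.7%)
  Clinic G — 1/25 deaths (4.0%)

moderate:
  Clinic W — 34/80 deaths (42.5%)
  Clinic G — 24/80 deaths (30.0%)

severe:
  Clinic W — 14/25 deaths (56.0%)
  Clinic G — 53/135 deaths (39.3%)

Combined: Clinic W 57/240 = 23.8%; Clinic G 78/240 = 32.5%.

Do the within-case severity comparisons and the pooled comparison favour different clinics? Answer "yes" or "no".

Within each case severity level (mild 6.7% vs 4.0%; moderate 42.5% vs 30.0%; severe 56.0% vs 39.3%), Clinic G has the lower rate every time. Pooled: 23.8% vs 32.5% — Clinic W has the lower rate overall. The two comparisons disagree.

yes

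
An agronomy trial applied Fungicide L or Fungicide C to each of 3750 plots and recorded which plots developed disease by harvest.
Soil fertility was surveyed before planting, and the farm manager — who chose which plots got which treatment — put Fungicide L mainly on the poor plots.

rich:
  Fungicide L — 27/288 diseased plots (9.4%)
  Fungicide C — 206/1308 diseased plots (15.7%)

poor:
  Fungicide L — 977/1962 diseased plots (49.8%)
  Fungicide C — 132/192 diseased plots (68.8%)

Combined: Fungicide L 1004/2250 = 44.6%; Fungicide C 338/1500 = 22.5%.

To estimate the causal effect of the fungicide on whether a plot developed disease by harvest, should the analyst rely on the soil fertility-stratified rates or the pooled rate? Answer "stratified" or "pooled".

Since soil fertility is a pre-existing factor (not a product of the fungicide) and it affects the outcome on its own, it is a confounder. The stratified rates, not the pooled rate, identify the causal effect.
Within each level — rich: 9.4% vs 15.7%; poor: 49.8% vs 68.8% — Fungicide L is lower every time.

stratified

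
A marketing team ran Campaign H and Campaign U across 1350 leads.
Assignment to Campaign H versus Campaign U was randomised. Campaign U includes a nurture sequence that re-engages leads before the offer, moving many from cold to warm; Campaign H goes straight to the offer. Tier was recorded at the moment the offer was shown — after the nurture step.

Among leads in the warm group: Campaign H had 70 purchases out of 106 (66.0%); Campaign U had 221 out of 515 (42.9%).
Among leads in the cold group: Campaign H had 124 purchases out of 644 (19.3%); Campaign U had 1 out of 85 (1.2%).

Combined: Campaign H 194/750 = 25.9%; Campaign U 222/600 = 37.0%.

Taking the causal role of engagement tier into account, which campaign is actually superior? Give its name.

Campaign U

Stratifying would compare campaigns among leads the campaigns themselves sorted into engagement tier groups — a form of selection on an intermediate. The unconditioned pooled rates give the total causal effect.
Pooled: Campaign H 25.9% vs Campaign U 37.0%; Campaign U is higher overall.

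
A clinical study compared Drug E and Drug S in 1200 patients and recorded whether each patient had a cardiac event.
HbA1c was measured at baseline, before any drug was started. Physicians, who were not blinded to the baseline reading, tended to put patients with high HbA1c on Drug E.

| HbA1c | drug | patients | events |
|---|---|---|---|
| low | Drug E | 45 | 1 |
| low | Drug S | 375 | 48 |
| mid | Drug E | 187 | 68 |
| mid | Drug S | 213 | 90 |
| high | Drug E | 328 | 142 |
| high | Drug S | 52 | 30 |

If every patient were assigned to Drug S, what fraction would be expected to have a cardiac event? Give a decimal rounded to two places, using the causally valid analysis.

Since HbA1c is a pre-existing factor (not a product of the drug) and it affects the outcome on its own, it is a confounder. The stratified rates, not the pooled rate, identify the causal effect.
Standardising Drug S to the population HbA1c mix: 0.350·48/375 + 0.333·90/213 + 0.317·30/52 = 0.368.

0.37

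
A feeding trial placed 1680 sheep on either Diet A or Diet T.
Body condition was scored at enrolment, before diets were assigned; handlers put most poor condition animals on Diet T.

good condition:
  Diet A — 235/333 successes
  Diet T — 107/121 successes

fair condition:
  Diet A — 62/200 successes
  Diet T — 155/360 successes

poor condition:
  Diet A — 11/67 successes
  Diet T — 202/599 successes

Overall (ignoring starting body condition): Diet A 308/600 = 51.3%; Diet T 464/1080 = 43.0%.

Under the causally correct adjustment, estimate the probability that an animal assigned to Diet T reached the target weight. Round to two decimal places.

0.52

Within every starting body condition level Diet T has the higher rate, yet pooled Diet A does — Simpson's reversal.
Here starting body condition is a common cause — it drives both which diet a case falls under and the outcome. The crude comparison mixes populations; the stratum-specific rates are the causally relevant ones.
Standardising Diet T to the population starting body condition mix: 0.270·107/121 + 0.333·155/360 + 0.396·202/599 = 0.516.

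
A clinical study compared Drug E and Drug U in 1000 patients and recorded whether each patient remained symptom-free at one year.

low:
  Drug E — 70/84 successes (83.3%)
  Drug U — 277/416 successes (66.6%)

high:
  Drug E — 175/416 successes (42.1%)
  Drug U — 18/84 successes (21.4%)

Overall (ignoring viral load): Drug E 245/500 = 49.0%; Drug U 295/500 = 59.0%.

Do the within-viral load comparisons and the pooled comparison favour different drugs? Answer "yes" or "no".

yes

Within each viral load level (low 83.3% vs 66.6%; high 42.1% vs 21.4%), Drug E has the higher rate every time. Pooled: 49.0% vs 59.0% — Drug U has the higher rate overall. The two comparisons disagree.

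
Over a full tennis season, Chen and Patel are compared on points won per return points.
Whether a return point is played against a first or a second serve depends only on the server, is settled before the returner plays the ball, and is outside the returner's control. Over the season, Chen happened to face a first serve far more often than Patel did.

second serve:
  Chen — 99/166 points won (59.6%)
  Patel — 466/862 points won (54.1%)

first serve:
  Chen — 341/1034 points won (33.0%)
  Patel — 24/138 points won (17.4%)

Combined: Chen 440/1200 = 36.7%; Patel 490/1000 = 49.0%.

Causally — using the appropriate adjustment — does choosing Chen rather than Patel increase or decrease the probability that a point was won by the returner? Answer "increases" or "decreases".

The serve type-specific comparison favours Chen throughout, but the pooled figures favour Patel. The question is whether to condition on serve type.
The imbalance in serve type arose from how return points were allocated, not from anything the player did; and serve type independently affects the outcome. The pooled gap is confounded — condition on serve type.
Within each level — second serve: 59.6% vs 54.1%; first serve: 33.0% vs 17.4% — Chen is higher every time.

increases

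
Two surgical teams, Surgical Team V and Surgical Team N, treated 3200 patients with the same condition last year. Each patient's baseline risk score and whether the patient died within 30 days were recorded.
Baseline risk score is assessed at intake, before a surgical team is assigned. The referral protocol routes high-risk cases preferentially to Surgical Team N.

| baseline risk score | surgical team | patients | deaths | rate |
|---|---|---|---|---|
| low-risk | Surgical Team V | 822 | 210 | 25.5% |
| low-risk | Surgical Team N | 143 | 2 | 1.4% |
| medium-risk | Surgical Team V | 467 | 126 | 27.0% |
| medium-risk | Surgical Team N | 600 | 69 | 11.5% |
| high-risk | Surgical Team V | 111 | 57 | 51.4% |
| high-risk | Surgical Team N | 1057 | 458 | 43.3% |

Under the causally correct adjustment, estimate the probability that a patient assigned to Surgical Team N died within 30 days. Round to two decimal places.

The imbalance in baseline risk score arose from how patients were allocated, not from anything the surgical team did; and baseline risk score independently affects the outcome. The pooled gap is confounded — condition on baseline risk score.
Standardising Surgical Team N to the population baseline risk score mix: 0.302·2/143 + 0.333·69/600 + 0.365·458/1057 = 0.201.

0.20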